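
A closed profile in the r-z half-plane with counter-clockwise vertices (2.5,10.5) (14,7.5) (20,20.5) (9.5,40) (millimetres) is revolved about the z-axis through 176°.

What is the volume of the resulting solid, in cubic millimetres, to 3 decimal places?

Volume = 10440.850 mm³

Profile (r,z), 4 vertices: (2.5,10.5) (14,7.5) (20,20.5) (9.5,40)
edge 0: (2.5,10.5)→(14,7.5)  cross = 2.5·7.5 − 14·10.5 = -128.2500; (r_i+r_j)·cross = 16.5·-128.2500 = -2116.1250
edge 1: (14,7.5)→(20,20.5)  cross = 14·20.5 − 20·7.5 = 137.0000; (r_i+r_j)·cross = 34·137.0000 = 4658.0000
edge 2: (20,20.5)→(9.5,40)  cross = 20·40 − 9.5·20.5 = 605.2500; (r_i+r_j)·cross = 29.5·605.2500 = 17854.8750
edge 3: (9.5,40)→(2.5,10.5)  cross = 9.5·10.5 − 2.5·40 = -0.2500; (r_i+r_j)·cross = 12·-0.2500 = -3.0000
Σcross = 613.7500 → A = |Σcross|/2 = 306.8750 mm²
Σ(r_i+r_j)·cross = 20393.7500 → first moment M = |Σ|/6 = 3398.9583
R_c = M/A = 3398.9583/306.8750 = 11.0760 mm
θ = 176° = 3.071779 rad
V = θ·R_c·A = 3.071779·11.0760·306.8750 = 10440.850 mm³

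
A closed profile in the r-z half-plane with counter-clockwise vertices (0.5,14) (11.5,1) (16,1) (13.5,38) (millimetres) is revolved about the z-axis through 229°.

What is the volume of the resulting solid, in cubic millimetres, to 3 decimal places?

Volume = 11902.482 mm³

Profile (r,z), 4 vertices: (0.5,14) (11.5,1) (16,1) (13.5,38)
edge 0: (0.5,14)→(11.5,1)  cross = 0.5·1 − 11.5·14 = -160.5000; (r_i+r_j)·cross = 12·-160.5000 = -1926.0000
edge 1: (11.5,1)→(16,1)  cross = 11.5·1 − 16·1 = -4.5000; (r_i+r_j)·cross = 27.5·-4.5000 = -123.7500
edge 2: (16,1)→(13.5,38)  cross = 16·38 − 13.5·1 = 594.5000; (r_i+r_j)·cross = 29.5·594.5000 = 17537.7500
edge 3: (13.5,38)→(0.5,14)  cross = 13.5·14 − 0.5·38 = 170.0000; (r_i+r_j)·cross = 14·170.0000 = 2380.0000
Σcross = 599.5000 → A = |Σcross|/2 = 299.7500 mm²
Σ(r_i+r_j)·cross = 17868.0000 → first moment M = |Σ|/6 = 2978.0000
R_c = M/A = 2978.0000/299.7500 = 9.9349 mm
θ = 229° = 3.996804 rad
V = θ·R_c·A = 3.996804·9.9349·299.7500 = 11902.482 mm³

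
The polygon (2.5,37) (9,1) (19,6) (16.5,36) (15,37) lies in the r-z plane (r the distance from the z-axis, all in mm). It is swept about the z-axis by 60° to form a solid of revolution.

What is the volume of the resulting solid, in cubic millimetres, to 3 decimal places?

Volume = 4932.519 mm³

Profile (r,z), 5 vertices: (2.5,37) (9,1) (19,6) (16.5,36) (15,37)
edge 0: (2.5,37)→(9,1)  cross = 2.5·1 − 9·37 = -330.5000; (r_i+r_j)·cross = 11.5·-330.5000 = -3800.7500
edge 1: (9,1)→(19,6)  cross = 9·6 − 19·1 = 35.0000; (r_i+r_j)·cross = 28·35.0000 = 980.0000
edge 2: (19,6)→(16.5,36)  cross = 19·36 − 16.5·6 = 585.0000; (r_i+r_j)·cross = 35.5·585.0000 = 20767.5000
edge 3: (16.5,36)→(15,37)  cross = 16.5·37 − 15·36 = 70.5000; (r_i+r_j)·cross = 31.5·70.5000 = 2220.7500
edge 4: (15,37)→(2.5,37)  cross = 15·37 − 2.5·37 = 462.5000; (r_i+r_j)·cross = 17.5·462.5000 = 8093.7500
Σcross = 822.5000 → A = |Σcross|/2 = 411.2500 mm²
Σ(r_i+r_j)·cross = 28261.2500 → first moment M = |Σ|/6 = 4710.2083
R_c = M/A = 4710.2083/411.2500 = 11.4534 mm
θ = 60° = 1.047198 rad
V = θ·R_c·A = 1.047198·11.4534·411.2500 = 4932.519 mm³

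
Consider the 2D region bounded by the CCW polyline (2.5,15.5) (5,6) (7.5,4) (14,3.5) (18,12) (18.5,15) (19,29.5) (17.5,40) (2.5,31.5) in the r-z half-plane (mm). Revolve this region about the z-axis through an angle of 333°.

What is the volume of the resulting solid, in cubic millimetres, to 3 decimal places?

Volume = 30213.524 mm³

Profile (r,z), 9 vertices: (2.5,15.5) (5,6) (7.5,4) (14,3.5) (18,12) (18.5,15) (19,29.5) (17.5,40) (2.5,31.5)
edge 0: (2.5,15.5)→(5,6)  cross = 2.5·6 − 5·15.5 = -62.5000; (r_i+r_j)·cross = 7.5·-62.5000 = -468.7500
edge 1: (5,6)→(7.5,4)  cross = 5·4 − 7.5·6 = -25.0000; (r_i+r_j)·cross = 12.5·-25.0000 = -312.5000
edge 2: (7.5,4)→(14,3.5)  cross = 7.5·3.5 − 14·4 = -29.7500; (r_i+r_j)·cross = 21.5·-29.7500 = -639.6250
edge 3: (14,3.5)→(18,12)  cross = 14·12 − 18·3.5 = 105.0000; (r_i+r_j)·cross = 32·105.0000 = 3360.0000
edge 4: (18,12)→(18.5,15)  cross = 18·15 − 18.5·12 = 48.0000; (r_i+r_j)·cross = 36.5·48.0000 = 1752.0000
edge 5: (18.5,15)→(19,29.5)  cross = 18.5·29.5 − 19·15 = 260.7500; (r_i+r_j)·cross = 37.5·260.7500 = 9778.1250
edge 6: (19,29.5)→(17.5,40)  cross = 19·40 − 17.5·29.5 = 243.7500; (r_i+r_j)·cross = 36.5·243.7500 = 8896.8750
edge 7: (17.5,40)→(2.5,31.5)  cross = 17.5·31.5 − 2.5·40 = 451.2500; (r_i+r_j)·cross = 20·451.2500 = 9025.0000
edge 8: (2.5,31.5)→(2.5,15.5)  cross = 2.5·15.5 − 2.5·31.5 = -40.0000; (r_i+r_j)·cross = 5·-40.0000 = -200.0000
Σcross = 951.5000 → A = |Σcross|/2 = 475.7500 mm²
Σ(r_i+r_j)·cross = 31191.1250 → first moment M = |Σ|/6 = 5198.5208
R_c = M/A = 5198.5208/475.7500 = 10.9270 mm
θ = 333° = 5.811946 rad
V = θ·R_c·A = 5.811946·10.9270·475.7500 = 30213.524 mm³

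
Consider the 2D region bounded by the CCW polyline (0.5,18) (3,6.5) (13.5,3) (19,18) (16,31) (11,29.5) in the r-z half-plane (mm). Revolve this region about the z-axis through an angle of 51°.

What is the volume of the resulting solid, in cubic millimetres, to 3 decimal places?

Volume = 3077.935 mm³

Profile (r,z), 6 vertices: (0.5,18) (3,6.5) (13.5,3) (19,18) (16,31) (11,29.5)
edge 0: (0.5,18)→(3,6.5)  cross = 0.5·6.5 − 3·18 = -50.7500; (r_i+r_j)·cross = 3.5·-50.7500 = -177.6250
edge 1: (3,6.5)→(13.5,3)  cross = 3·3 − 13.5·6.5 = -78.7500; (r_i+r_j)·cross = 16.5·-78.7500 = -1299.3750
edge 2: (13.5,3)→(19,18)  cross = 13.5·18 − 19·3 = 186.0000; (r_i+r_j)·cross = 32.5·186.0000 = 6045.0000
edge 3: (19,18)→(16,31)  cross = 19·31 − 16·18 = 301.0000; (r_i+r_j)·cross = 35·301.0000 = 10535.0000
edge 4: (16,31)→(11,29.5)  cross = 16·29.5 − 11·31 = 131.0000; (r_i+r_j)·cross = 27·131.0000 = 3537.0000
edge 5: (11,29.5)→(0.5,18)  cross = 11·18 − 0.5·29.5 = 183.2500; (r_i+r_j)·cross = 11.5·183.2500 = 2107.3750
Σcross = 671.7500 → A = |Σcross|/2 = 335.8750 mm²
Σ(r_i+r_j)·cross = 20747.3750 → first moment M = |Σ|/6 = 3457.8958
R_c = M/A = 3457.8958/335.8750 = 10.2952 mm
θ = 51° = 0.890118 rad
V = θ·R_c·A = 0.890118·10.2952·335.8750 = 3077.935 mm³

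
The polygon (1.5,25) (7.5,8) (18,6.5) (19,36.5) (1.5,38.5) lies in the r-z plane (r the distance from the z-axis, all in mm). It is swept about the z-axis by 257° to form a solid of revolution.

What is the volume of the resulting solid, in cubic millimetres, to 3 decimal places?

Volume = 22086.396 mm³

Profile (r,z), 5 vertices: (1.5,25) (7.5,8) (18,6.5) (19,36.5) (1.5,38.5)
edge 0: (1.5,25)→(7.5,8)  cross = 1.5·8 − 7.5·25 = -175.5000; (r_i+r_j)·cross = 9·-175.5000 = -1579.5000
edge 1: (7.5,8)→(18,6.5)  cross = 7.5·6.5 − 18·8 = -95.2500; (r_i+r_j)·cross = 25.5·-95.2500 = -2428.8750
edge 2: (18,6.5)→(19,36.5)  cross = 18·36.5 − 19·6.5 = 533.5000; (r_i+r_j)·cross = 37·533.5000 = 19739.5000
edge 3: (19,36.5)→(1.5,38.5)  cross = 19·38.5 − 1.5·36.5 = 676.7500; (r_i+r_j)·cross = 20.5·676.7500 = 13873.3750
edge 4: (1.5,38.5)→(1.5,25)  cross = 1.5·25 − 1.5·38.5 = -20.2500; (r_i+r_j)·cross = 3·-20.2500 = -60.7500
Σcross = 919.2500 → A = |Σcross|/2 = 459.6250 mm²
Σ(r_i+r_j)·cross = 29543.7500 → first moment M = |Σ|/6 = 4923.9583
R_c = M/A = 4923.9583/459.6250 = 10.7130 mm
θ = 257° = 4.485496 rad
V = θ·R_c·A = 4.485496·10.7130·459.6250 = 22086.396 mm³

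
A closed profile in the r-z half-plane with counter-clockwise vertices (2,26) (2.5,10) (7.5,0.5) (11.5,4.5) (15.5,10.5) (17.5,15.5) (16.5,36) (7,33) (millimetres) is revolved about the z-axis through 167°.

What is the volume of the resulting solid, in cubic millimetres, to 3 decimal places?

Volume = 11404.128 mm³

Profile (r,z), 8 vertices: (2,26) (2.5,10) (7.5,0.5) (11.5,4.5) (15.5,10.5) (17.5,15.5) (16.5,36) (7,33)
edge 0: (2,26)→(2.5,10)  cross = 2·10 − 2.5·26 = -45.0000; (r_i+r_j)·cross = 4.5·-45.0000 = -202.5000
edge 1: (2.5,10)→(7.5,0.5)  cross = 2.5·0.5 − 7.5·10 = -73.7500; (r_i+r_j)·cross = 10·-73.7500 = -737.5000
edge 2: (7.5,0.5)→(11.5,4.5)  cross = 7.5·4.5 − 11.5·0.5 = 28.0000; (r_i+r_j)·cross = 19·28.0000 = 532.0000
edge 3: (11.5,4.5)→(15.5,10.5)  cross = 11.5·10.5 − 15.5·4.5 = 51.0000; (r_i+r_j)·cross = 27·51.0000 = 1377.0000
edge 4: (15.5,10.5)→(17.5,15.5)  cross = 15.5·15.5 − 17.5·10.5 = 56.5000; (r_i+r_j)·cross = 33·56.5000 = 1864.5000
edge 5: (17.5,15.5)→(16.5,36)  cross = 17.5·36 − 16.5·15.5 = 374.2500; (r_i+r_j)·cross = 34·374.2500 = 12724.5000
edge 6: (16.5,36)→(7,33)  cross = 16.5·33 − 7·36 = 292.5000; (r_i+r_j)·cross = 23.5·292.5000 = 6873.7500
edge 7: (7,33)→(2,26)  cross = 7·26 − 2·33 = 116.0000; (r_i+r_j)·cross = 9·116.0000 = 1044.0000
Σcross = 799.5000 → A = |Σcross|/2 = 399.7500 mm²
Σ(r_i+r_j)·cross = 23475.7500 → first moment M = |Σ|/6 = 3912.6250
R_c = M/A = 3912.6250/399.7500 = 9.7877 mm
θ = 167° = 2.914700 rad
V = θ·R_c·A = 2.914700·9.7877·399.7500 = 11404.128 mm³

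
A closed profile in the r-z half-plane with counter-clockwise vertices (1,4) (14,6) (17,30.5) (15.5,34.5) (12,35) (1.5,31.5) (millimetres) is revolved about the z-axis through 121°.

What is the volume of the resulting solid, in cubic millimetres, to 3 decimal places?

Volume = 7351.388 mm³

Profile (r,z), 6 vertices: (1,4) (14,6) (17,30.5) (15.5,34.5) (12,35) (1.5,31.5)
edge 0: (1,4)→(14,6)  cross = 1·6 − 14·4 = -50.0000; (r_i+r_j)·cross = 15·-50.0000 = -750.0000
edge 1: (14,6)→(17,30.5)  cross = 14·30.5 − 17·6 = 325.0000; (r_i+r_j)·cross = 31·325.0000 = 10075.0000
edge 2: (17,30.5)→(15.5,34.5)  cross = 17·34.5 − 15.5·30.5 = 113.7500; (r_i+r_j)·cross = 32.5·113.7500 = 3696.8750
edge 3: (15.5,34.5)→(12,35)  cross = 15.5·35 − 12·34.5 = 128.5000; (r_i+r_j)·cross = 27.5·128.5000 = 3533.7500
edge 4: (12,35)→(1.5,31.5)  cross = 12·31.5 − 1.5·35 = 325.5000; (r_i+r_j)·cross = 13.5·325.5000 = 4394.2500
edge 5: (1.5,31.5)→(1,4)  cross = 1.5·4 − 1·31.5 = -25.5000; (r_i+r_j)·cross = 2.5·-25.5000 = -63.7500
Σcross = 817.2500 → A = |Σcross|/2 = 408.6250 mm²
Σ(r_i+r_j)·cross = 20886.1250 → first moment M = |Σ|/6 = 3481.0208
R_c = M/A = 3481.0208/408.6250 = 8.5189 mm
θ = 121° = 2.111848 rad
V = θ·R_c·A = 2.111848·8.5189·408.6250 = 7351.388 mm³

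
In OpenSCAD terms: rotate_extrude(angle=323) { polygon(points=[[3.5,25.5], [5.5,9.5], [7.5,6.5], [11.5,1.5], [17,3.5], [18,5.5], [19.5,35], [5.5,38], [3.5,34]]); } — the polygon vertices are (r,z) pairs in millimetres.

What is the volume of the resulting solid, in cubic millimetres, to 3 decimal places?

Profile (r,z), 9 vertices: (3.5,25.5) (5.5,9.5) (7.5,6.5) (11.5,1.5) (17,3.5) (18,5.5) (19.5,35) (5.5,38) (3.5,34)
edge 0: (3.5,25.5)→(5.5,9.5)  cross = 3.5·9.5 − 5.5·25.5 = -107.0000; (r_i+r_j)·cross = 9·-107.0000 = -963.0000
edge 1: (5.5,9.5)→(7.5,6.5)  cross = 5.5·6.5 − 7.5·9.5 = -35.5000; (r_i+r_j)·cross = 13·-35.5000 = -461.5000
edge 2: (7.5,6.5)→(11.5,1.5)  cross = 7.5·1.5 − 11.5·6.5 = -63.5000; (r_i+r_j)·cross = 19·-63.5000 = -1206.5000
edge 3: (11.5,1.5)→(17,3.5)  cross = 11.5·3.5 − 17·1.5 = 14.7500; (r_i+r_j)·cross = 28.5·14.7500 = 420.3750
edge 4: (17,3.5)→(18,5.5)  cross = 17·5.5 − 18·3.5 = 30.5000; (r_i+r_j)·cross = 35·30.5000 = 1067.5000
edge 5: (18,5.5)→(19.5,35)  cross = 18·35 − 19.5·5.5 = 522.7500; (r_i+r_j)·cross = 37.5·522.7500 = 19603.1250
edge 6: (19.5,35)→(5.5,38)  cross = 19.5·38 − 5.5·35 = 548.5000; (r_i+r_j)·cross = 25·548.5000 = 13712.5000
edge 7: (5.5,38)→(3.5,34)  cross = 5.5·34 − 3.5·38 = 54.0000; (r_i+r_j)·cross = 9·54.0000 = 486.0000
edge 8: (3.5,34)→(3.5,25.5)  cross = 3.5·25.5 − 3.5·34 = -29.7500; (r_i+r_j)·cross = 7·-29.7500 = -208.2500
Σcross = 934.7500 → A = |Σcross|/2 = 467.3750 mm²
Σ(r_i+r_j)·cross = 32450.2500 → first moment M = |Σ|/6 = 5408.3750
R_c = M/A = 5408.3750/467.3750 = 11.5718 mm
θ = 323° = 5.637413 rad
V = θ·R_c·A = 5.637413·11.5718·467.3750 = 30489.246 mm³

Volume = 30489.246 mm³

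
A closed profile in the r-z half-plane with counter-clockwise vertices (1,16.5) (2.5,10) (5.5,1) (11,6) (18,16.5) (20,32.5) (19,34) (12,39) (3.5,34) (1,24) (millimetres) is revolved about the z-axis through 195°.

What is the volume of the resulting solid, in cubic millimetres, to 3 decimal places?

Profile (r,z), 10 vertices: (1,16.5) (2.5,10) (5.5,1) (11,6) (18,16.5) (20,32.5) (19,34) (12,39) (3.5,34) (1,24)
edge 0: (1,16.5)→(2.5,10)  cross = 1·10 − 2.5·16.5 = -31.2500; (r_i+r_j)·cross = 3.5·-31.2500 = -109.3750
edge 1: (2.5,10)→(5.5,1)  cross = 2.5·1 − 5.5·10 = -52.5000; (r_i+r_j)·cross = 8·-52.5000 = -420.0000
edge 2: (5.5,1)→(11,6)  cross = 5.5·6 − 11·1 = 22.0000; (r_i+r_j)·cross = 16.5·22.0000 = 363.0000
edge 3: (11,6)→(18,16.5)  cross = 11·16.5 − 18·6 = 73.5000; (r_i+r_j)·cross = 29·73.5000 = 2131.5000
edge 4: (18,16.5)→(20,32.5)  cross = 18·32.5 − 20·16.5 = 255.0000; (r_i+r_j)·cross = 38·255.0000 = 9690.0000
edge 5: (20,32.5)→(19,34)  cross = 20·34 − 19·32.5 = 62.5000; (r_i+r_j)·cross = 39·62.5000 = 2437.5000
edge 6: (19,34)→(12,39)  cross = 19·39 − 12·34 = 333.0000; (r_i+r_j)·cross = 31·333.0000 = 10323.0000
edge 7: (12,39)→(3.5,34)  cross = 12·34 − 3.5·39 = 271.5000; (r_i+r_j)·cross = 15.5·271.5000 = 4208.2500
edge 8: (3.5,34)→(1,24)  cross = 3.5·24 − 1·34 = 50.0000; (r_i+r_j)·cross = 4.5·50.0000 = 225.0000
edge 9: (1,24)→(1,16.5)  cross = 1·16.5 − 1·24 = -7.5000; (r_i+r_j)·cross = 2·-7.5000 = -15.0000
Σcross = 976.2500 → A = |Σcross|/2 = 488.1250 mm²
Σ(r_i+r_j)·cross = 28833.8750 → first moment M = |Σ|/6 = 4805.6458
R_c = M/A = 4805.6458/488.1250 = 9.8451 mm
θ = 195° = 3.403392 rad
V = θ·R_c·A = 3.403392·9.8451·488.1250 = 16355.497 mm³

Volume = 16355.497 mm³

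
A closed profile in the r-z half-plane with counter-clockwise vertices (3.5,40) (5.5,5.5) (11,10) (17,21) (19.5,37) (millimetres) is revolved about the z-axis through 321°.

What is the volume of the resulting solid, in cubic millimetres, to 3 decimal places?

Volume = 21274.353 mm³

Profile (r,z), 5 vertices: (3.5,40) (5.5,5.5) (11,10) (17,21) (19.5,37)
edge 0: (3.5,40)→(5.5,5.5)  cross = 3.5·5.5 − 5.5·40 = -200.7500; (r_i+r_j)·cross = 9·-200.7500 = -1806.7500
edge 1: (5.5,5.5)→(11,10)  cross = 5.5·10 − 11·5.5 = -5.5000; (r_i+r_j)·cross = 16.5·-5.5000 = -90.7500
edge 2: (11,10)→(17,21)  cross = 11·21 − 17·10 = 61.0000; (r_i+r_j)·cross = 28·61.0000 = 1708.0000
edge 3: (17,21)→(19.5,37)  cross = 17·37 − 19.5·21 = 219.5000; (r_i+r_j)·cross = 36.5·219.5000 = 8011.7500
edge 4: (19.5,37)→(3.5,40)  cross = 19.5·40 − 3.5·37 = 650.5000; (r_i+r_j)·cross = 23·650.5000 = 14961.5000
Σcross = 724.7500 → A = |Σcross|/2 = 362.3750 mm²
Σ(r_i+r_j)·cross = 22783.7500 → first moment M = |Σ|/6 = 3797.2917
R_c = M/A = 3797.2917/362.3750 = 10.4789 mm
θ = 321° = 5.602507 rad
V = θ·R_c·A = 5.602507·10.4789·362.3750 = 21274.353 mm³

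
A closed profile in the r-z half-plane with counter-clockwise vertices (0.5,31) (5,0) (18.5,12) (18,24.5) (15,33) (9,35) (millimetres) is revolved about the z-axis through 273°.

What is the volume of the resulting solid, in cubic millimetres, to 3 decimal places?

Volume = 19573.489 mm³

Profile (r,z), 6 vertices: (0.5,31) (5,0) (18.5,12) (18,24.5) (15,33) (9,35)
edge 0: (0.5,31)→(5,0)  cross = 0.5·0 − 5·31 = -155.0000; (r_i+r_j)·cross = 5.5·-155.0000 = -852.5000
edge 1: (5,0)→(18.5,12)  cross = 5·12 − 18.5·0 = 60.0000; (r_i+r_j)·cross = 23.5·60.0000 = 1410.0000
edge 2: (18.5,12)→(18,24.5)  cross = 18.5·24.5 − 18·12 = 237.2500; (r_i+r_j)·cross = 36.5·237.2500 = 8659.6250
edge 3: (18,24.5)→(15,33)  cross = 18·33 − 15·24.5 = 226.5000; (r_i+r_j)·cross = 33·226.5000 = 7474.5000
edge 4: (15,33)→(9,35)  cross = 15·35 − 9·33 = 228.0000; (r_i+r_j)·cross = 24·228.0000 = 5472.0000
edge 5: (9,35)→(0.5,31)  cross = 9·31 − 0.5·35 = 261.5000; (r_i+r_j)·cross = 9.5·261.5000 = 2484.2500
Σcross = 858.2500 → A = |Σcross|/2 = 429.1250 mm²
Σ(r_i+r_j)·cross = 24647.8750 → first moment M = |Σ|/6 = 4107.9792
R_c = M/A = 4107.9792/429.1250 = 9.5729 mm
θ = 273° = 4.764749 rad
V = θ·R_c·A = 4.764749·9.5729·429.1250 = 19573.489 mm³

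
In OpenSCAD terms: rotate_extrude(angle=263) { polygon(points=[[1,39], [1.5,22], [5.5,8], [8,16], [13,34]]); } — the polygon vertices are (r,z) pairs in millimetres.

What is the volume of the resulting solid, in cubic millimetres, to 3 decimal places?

Profile (r,z), 5 vertices: (1,39) (1.5,22) (5.5,8) (8,16) (13,34)
edge 0: (1,39)→(1.5,22)  cross = 1·22 − 1.5·39 = -36.5000; (r_i+r_j)·cross = 2.5·-36.5000 = -91.2500
edge 1: (1.5,22)→(5.5,8)  cross = 1.5·8 − 5.5·22 = -109.0000; (r_i+r_j)·cross = 7·-109.0000 = -763.0000
edge 2: (5.5,8)→(8,16)  cross = 5.5·16 − 8·8 = 24.0000; (r_i+r_j)·cross = 13.5·24.0000 = 324.0000
edge 3: (8,16)→(13,34)  cross = 8·34 − 13·16 = 64.0000; (r_i+r_j)·cross = 21·64.0000 = 1344.0000
edge 4: (13,34)→(1,39)  cross = 13·39 − 1·34 = 473.0000; (r_i+r_j)·cross = 14·473.0000 = 6622.0000
Σcross = 415.5000 → A = |Σcross|/2 = 207.7500 mm²
Σ(r_i+r_j)·cross = 7435.7500 → first moment M = |Σ|/6 = 1239.2917
R_c = M/A = 1239.2917/207.7500 = 5.9653 mm
θ = 263° = 4.590216 rad
V = θ·R_c·A = 4.590216·5.9653·207.7500 = 5688.616 mm³

Volume = 5688.616 mm³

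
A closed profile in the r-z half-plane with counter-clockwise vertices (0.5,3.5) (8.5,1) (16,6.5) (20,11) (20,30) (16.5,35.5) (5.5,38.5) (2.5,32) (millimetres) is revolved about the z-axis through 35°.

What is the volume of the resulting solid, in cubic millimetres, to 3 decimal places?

Profile (r,z), 8 vertices: (0.5,3.5) (8.5,1) (16,6.5) (20,11) (20,30) (16.5,35.5) (5.5,38.5) (2.5,32)
edge 0: (0.5,3.5)→(8.5,1)  cross = 0.5·1 − 8.5·3.5 = -29.2500; (r_i+r_j)·cross = 9·-29.2500 = -263.2500
edge 1: (8.5,1)→(16,6.5)  cross = 8.5·6.5 − 16·1 = 39.2500; (r_i+r_j)·cross = 24.5·39.2500 = 961.6250
edge 2: (16,6.5)→(20,11)  cross = 16·11 − 20·6.5 = 46.0000; (r_i+r_j)·cross = 36·46.0000 = 1656.0000
edge 3: (20,11)→(20,30)  cross = 20·30 − 20·11 = 380.0000; (r_i+r_j)·cross = 40·380.0000 = 15200.0000
edge 4: (20,30)→(16.5,35.5)  cross = 20·35.5 − 16.5·30 = 215.0000; (r_i+r_j)·cross = 36.5·215.0000 = 7847.5000
edge 5: (16.5,35.5)→(5.5,38.5)  cross = 16.5·38.5 − 5.5·35.5 = 440.0000; (r_i+r_j)·cross = 22·440.0000 = 9680.0000
edge 6: (5.5,38.5)→(2.5,32)  cross = 5.5·32 − 2.5·38.5 = 79.7500; (r_i+r_j)·cross = 8·79.7500 = 638.0000
edge 7: (2.5,32)→(0.5,3.5)  cross = 2.5·3.5 − 0.5·32 = -7.2500; (r_i+r_j)·cross = 3·-7.2500 = -21.7500
Σcross = 1163.5000 → A = |Σcross|/2 = 581.7500 mm²
Σ(r_i+r_j)·cross = 35698.1250 → first moment M = |Σ|/6 = 5949.6875
R_c = M/A = 5949.6875/581.7500 = 10.2272 mm
θ = 35° = 0.610865 rad
V = θ·R_c·A = 0.610865·10.2272·581.7500 = 3634.457 mm³

Volume = 3634.457 mm³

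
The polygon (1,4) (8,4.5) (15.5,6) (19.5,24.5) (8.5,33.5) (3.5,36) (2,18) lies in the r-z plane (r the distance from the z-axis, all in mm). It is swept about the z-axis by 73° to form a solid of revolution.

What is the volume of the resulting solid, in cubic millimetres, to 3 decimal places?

Volume = 4901.664 mm³

Profile (r,z), 7 vertices: (1,4) (8,4.5) (15.5,6) (19.5,24.5) (8.5,33.5) (3.5,36) (2,18)
edge 0: (1,4)→(8,4.5)  cross = 1·4.5 − 8·4 = -27.5000; (r_i+r_j)·cross = 9·-27.5000 = -247.5000
edge 1: (8,4.5)→(15.5,6)  cross = 8·6 − 15.5·4.5 = -21.7500; (r_i+r_j)·cross = 23.5·-21.7500 = -511.1250
edge 2: (15.5,6)→(19.5,24.5)  cross = 15.5·24.5 − 19.5·6 = 262.7500; (r_i+r_j)·cross = 35·262.7500 = 9196.2500
edge 3: (19.5,24.5)→(8.5,33.5)  cross = 19.5·33.5 − 8.5·24.5 = 445.0000; (r_i+r_j)·cross = 28·445.0000 = 12460.0000
edge 4: (8.5,33.5)→(3.5,36)  cross = 8.5·36 − 3.5·33.5 = 188.7500; (r_i+r_j)·cross = 12·188.7500 = 2265.0000
edge 5: (3.5,36)→(2,18)  cross = 3.5·18 − 2·36 = -9.0000; (r_i+r_j)·cross = 5.5·-9.0000 = -49.5000
edge 6: (2,18)→(1,4)  cross = 2·4 − 1·18 = -10.0000; (r_i+r_j)·cross = 3·-10.0000 = -30.0000
Σcross = 828.2500 → A = |Σcross|/2 = 414.1250 mm²
Σ(r_i+r_j)·cross = 23083.1250 → first moment M = |Σ|/6 = 3847.1875
R_c = M/A = 3847.1875/414.1250 = 9.2899 mm
θ = 73° = 1.274090 rad
V = θ·R_c·A = 1.274090·9.2899·414.1250 = 4901.664 mm³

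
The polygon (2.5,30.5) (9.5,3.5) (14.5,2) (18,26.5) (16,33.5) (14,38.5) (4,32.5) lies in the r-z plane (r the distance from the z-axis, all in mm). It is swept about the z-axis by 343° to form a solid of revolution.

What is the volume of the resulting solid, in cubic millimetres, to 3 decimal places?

Profile (r,z), 7 vertices: (2.5,30.5) (9.5,3.5) (14.5,2) (18,26.5) (16,33.5) (14,38.5) (4,32.5)
edge 0: (2.5,30.5)→(9.5,3.5)  cross = 2.5·3.5 − 9.5·30.5 = -281.0000; (r_i+r_j)·cross = 12·-281.0000 = -3372.0000
edge 1: (9.5,3.5)→(14.5,2)  cross = 9.5·2 − 14.5·3.5 = -31.7500; (r_i+r_j)·cross = 24·-31.7500 = -762.0000
edge 2: (14.5,2)→(18,26.5)  cross = 14.5·26.5 − 18·2 = 348.2500; (r_i+r_j)·cross = 32.5·348.2500 = 11318.1250
edge 3: (18,26.5)→(16,33.5)  cross = 18·33.5 − 16·26.5 = 179.0000; (r_i+r_j)·cross = 34·179.0000 = 6086.0000
edge 4: (16,33.5)→(14,38.5)  cross = 16·38.5 − 14·33.5 = 147.0000; (r_i+r_j)·cross = 30·147.0000 = 4410.0000
edge 5: (14,38.5)→(4,32.5)  cross = 14·32.5 − 4·38.5 = 301.0000; (r_i+r_j)·cross = 18·301.0000 = 5418.0000
edge 6: (4,32.5)→(2.5,30.5)  cross = 4·30.5 − 2.5·32.5 = 40.7500; (r_i+r_j)·cross = 6.5·40.7500 = 264.8750
Σcross = 703.2500 → A = |Σcross|/2 = 351.6250 mm²
Σ(r_i+r_j)·cross = 23363.0000 → first moment M = |Σ|/6 = 3893.8333
R_c = M/A = 3893.8333/351.6250 = 11.0738 mm
θ = 343° = 5.986479 rad
V = θ·R_c·A = 5.986479·11.0738·351.6250 = 23310.353 mm³

Volume = 23310.353 mm³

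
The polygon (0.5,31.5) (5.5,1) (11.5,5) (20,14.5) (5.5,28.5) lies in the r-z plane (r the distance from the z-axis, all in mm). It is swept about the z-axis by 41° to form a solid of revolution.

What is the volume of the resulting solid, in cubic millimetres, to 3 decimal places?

Volume = 1764.334 mm³

Profile (r,z), 5 vertices: (0.5,31.5) (5.5,1) (11.5,5) (20,14.5) (5.5,28.5)
edge 0: (0.5,31.5)→(5.5,1)  cross = 0.5·1 − 5.5·31.5 = -172.7500; (r_i+r_j)·cross = 6·-172.7500 = -1036.5000
edge 1: (5.5,1)→(11.5,5)  cross = 5.5·5 − 11.5·1 = 16.0000; (r_i+r_j)·cross = 17·16.0000 = 272.0000
edge 2: (11.5,5)→(20,14.5)  cross = 11.5·14.5 − 20·5 = 66.7500; (r_i+r_j)·cross = 31.5·66.7500 = 2102.6250
edge 3: (20,14.5)→(5.5,28.5)  cross = 20·28.5 − 5.5·14.5 = 490.2500; (r_i+r_j)·cross = 25.5·490.2500 = 12501.3750
edge 4: (5.5,28.5)→(0.5,31.5)  cross = 5.5·31.5 − 0.5·28.5 = 159.0000; (r_i+r_j)·cross = 6·159.0000 = 954.0000
Σcross = 559.2500 → A = |Σcross|/2 = 279.6250 mm²
Σ(r_i+r_j)·cross = 14793.5000 → first moment M = |Σ|/6 = 2465.5833
R_c = M/A = 2465.5833/279.6250 = 8.8175 mm
θ = 41° = 0.715585 rad
V = θ·R_c·A = 0.715585·8.8175·279.6250 = 1764.334 mm³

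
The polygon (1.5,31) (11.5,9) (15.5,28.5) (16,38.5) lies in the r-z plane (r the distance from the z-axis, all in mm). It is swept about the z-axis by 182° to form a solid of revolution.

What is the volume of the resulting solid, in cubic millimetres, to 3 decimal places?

Profile (r,z), 4 vertices: (1.5,31) (11.5,9) (15.5,28.5) (16,38.5)
edge 0: (1.5,31)→(11.5,9)  cross = 1.5·9 − 11.5·31 = -343.0000; (r_i+r_j)·cross = 13·-343.0000 = -4459.0000
edge 1: (11.5,9)→(15.5,28.5)  cross = 11.5·28.5 − 15.5·9 = 188.2500; (r_i+r_j)·cross = 27·188.2500 = 5082.7500
edge 2: (15.5,28.5)→(16,38.5)  cross = 15.5·38.5 − 16·28.5 = 140.7500; (r_i+r_j)·cross = 31.5·140.7500 = 4433.6250
edge 3: (16,38.5)→(1.5,31)  cross = 16·31 − 1.5·38.5 = 438.2500; (r_i+r_j)·cross = 17.5·438.2500 = 7669.3750
Σcross = 424.2500 → A = |Σcross|/2 = 212.1250 mm²
Σ(r_i+r_j)·cross = 12726.7500 → first moment M = |Σ|/6 = 2121.1250
R_c = M/A = 2121.1250/212.1250 = 9.9994 mm
θ = 182° = 3.176499 rad
V = θ·R_c·A = 3.176499·9.9994·212.1250 = 6737.752 mm³

Volume = 6737.752 mm³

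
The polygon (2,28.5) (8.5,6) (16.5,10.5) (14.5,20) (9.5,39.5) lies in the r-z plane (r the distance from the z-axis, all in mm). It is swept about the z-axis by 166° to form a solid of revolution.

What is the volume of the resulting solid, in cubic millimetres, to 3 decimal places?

Profile (r,z), 5 vertices: (2,28.5) (8.5,6) (16.5,10.5) (14.5,20) (9.5,39.5)
edge 0: (2,28.5)→(8.5,6)  cross = 2·6 − 8.5·28.5 = -230.2500; (r_i+r_j)·cross = 10.5·-230.2500 = -2417.6250
edge 1: (8.5,6)→(16.5,10.5)  cross = 8.5·10.5 − 16.5·6 = -9.7500; (r_i+r_j)·cross = 25·-9.7500 = -243.7500
edge 2: (16.5,10.5)→(14.5,20)  cross = 16.5·20 − 14.5·10.5 = 177.7500; (r_i+r_j)·cross = 31·177.7500 = 5510.2500
edge 3: (14.5,20)→(9.5,39.5)  cross = 14.5·39.5 − 9.5·20 = 382.7500; (r_i+r_j)·cross = 24·382.7500 = 9186.0000
edge 4: (9.5,39.5)→(2,28.5)  cross = 9.5·28.5 − 2·39.5 = 191.7500; (r_i+r_j)·cross = 11.5·191.7500 = 2205.1250
Σcross = 512.2500 → A = |Σcross|/2 = 256.1250 mm²
Σ(r_i+r_j)·cross = 14240.0000 → first moment M = |Σ|/6 = 2373.3333
R_c = M/A = 2373.3333/256.1250 = 9.2663 mm
θ = 166° = 2.897247 rad
V = θ·R_c·A = 2.897247·9.2663·256.1250 = 6876.132 mm³

Volume = 6876.132 mm³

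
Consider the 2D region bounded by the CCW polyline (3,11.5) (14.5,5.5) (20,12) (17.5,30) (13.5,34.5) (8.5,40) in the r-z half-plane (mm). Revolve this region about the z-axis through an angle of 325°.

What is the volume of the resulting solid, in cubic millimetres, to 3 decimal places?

Volume = 24142.812 mm³

Profile (r,z), 6 vertices: (3,11.5) (14.5,5.5) (20,12) (17.5,30) (13.5,34.5) (8.5,40)
edge 0: (3,11.5)→(14.5,5.5)  cross = 3·5.5 − 14.5·11.5 = -150.2500; (r_i+r_j)·cross = 17.5·-150.2500 = -2629.3750
edge 1: (14.5,5.5)→(20,12)  cross = 14.5·12 − 20·5.5 = 64.0000; (r_i+r_j)·cross = 34.5·64.0000 = 2208.0000
edge 2: (20,12)→(17.5,30)  cross = 20·30 − 17.5·12 = 390.0000; (r_i+r_j)·cross = 37.5·390.0000 = 14625.0000
edge 3: (17.5,30)→(13.5,34.5)  cross = 17.5·34.5 − 13.5·30 = 198.7500; (r_i+r_j)·cross = 31·198.7500 = 6161.2500
edge 4: (13.5,34.5)→(8.5,40)  cross = 13.5·40 − 8.5·34.5 = 246.7500; (r_i+r_j)·cross = 22·246.7500 = 5428.5000
edge 5: (8.5,40)→(3,11.5)  cross = 8.5·11.5 − 3·40 = -22.2500; (r_i+r_j)·cross = 11.5·-22.2500 = -255.8750
Σcross = 727.0000 → A = |Σcross|/2 = 363.5000 mm²
Σ(r_i+r_j)·cross = 25537.5000 → first moment M = |Σ|/6 = 4256.2500
R_c = M/A = 4256.2500/363.5000 = 11.7091 mm
θ = 325° = 5.672320 rad
V = θ·R_c·A = 5.672320·11.7091·363.5000 = 24142.812 mm³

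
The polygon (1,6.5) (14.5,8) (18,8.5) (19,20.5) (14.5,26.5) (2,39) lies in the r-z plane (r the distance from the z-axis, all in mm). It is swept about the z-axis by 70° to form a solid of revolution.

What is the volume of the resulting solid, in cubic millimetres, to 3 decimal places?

Profile (r,z), 6 vertices: (1,6.5) (14.5,8) (18,8.5) (19,20.5) (14.5,26.5) (2,39)
edge 0: (1,6.5)→(14.5,8)  cross = 1·8 − 14.5·6.5 = -86.2500; (r_i+r_j)·cross = 15.5·-86.2500 = -1336.8750
edge 1: (14.5,8)→(18,8.5)  cross = 14.5·8.5 − 18·8 = -20.7500; (r_i+r_j)·cross = 32.5·-20.7500 = -674.3750
edge 2: (18,8.5)→(19,20.5)  cross = 18·20.5 − 19·8.5 = 207.5000; (r_i+r_j)·cross = 37·207.5000 = 7677.5000
edge 3: (19,20.5)→(14.5,26.5)  cross = 19·26.5 − 14.5·20.5 = 206.2500; (r_i+r_j)·cross = 33.5·206.2500 = 6909.3750
edge 4: (14.5,26.5)→(2,39)  cross = 14.5·39 − 2·26.5 = 512.5000; (r_i+r_j)·cross = 16.5·512.5000 = 8456.2500
edge 5: (2,39)→(1,6.5)  cross = 2·6.5 − 1·39 = -26.0000; (r_i+r_j)·cross = 3·-26.0000 = -78.0000
Σcross = 793.2500 → A = |Σcross|/2 = 396.6250 mm²
Σ(r_i+r_j)·cross = 20953.8750 → first moment M = |Σ|/6 = 3492.3125
R_c = M/A = 3492.3125/396.6250 = 8.8051 mm
θ = 70° = 1.221730 rad
V = θ·R_c·A = 1.221730·8.8051·396.6250 = 4266.665 mm³

Volume = 4266.665 mm³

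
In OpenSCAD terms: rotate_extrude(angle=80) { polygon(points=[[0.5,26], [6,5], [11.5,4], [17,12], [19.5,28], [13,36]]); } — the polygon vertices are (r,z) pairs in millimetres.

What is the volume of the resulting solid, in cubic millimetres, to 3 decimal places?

Profile (r,z), 6 vertices: (0.5,26) (6,5) (11.5,4) (17,12) (19.5,28) (13,36)
edge 0: (0.5,26)→(6,5)  cross = 0.5·5 − 6·26 = -153.5000; (r_i+r_j)·cross = 6.5·-153.5000 = -997.7500
edge 1: (6,5)→(11.5,4)  cross = 6·4 − 11.5·5 = -33.5000; (r_i+r_j)·cross = 17.5·-33.5000 = -586.2500
edge 2: (11.5,4)→(17,12)  cross = 11.5·12 − 17·4 = 70.0000; (r_i+r_j)·cross = 28.5·70.0000 = 1995.0000
edge 3: (17,12)→(19.5,28)  cross = 17·28 − 19.5·12 = 242.0000; (r_i+r_j)·cross = 36.5·242.0000 = 8833.0000
edge 4: (19.5,28)→(13,36)  cross = 19.5·36 − 13·28 = 338.0000; (r_i+r_j)·cross = 32.5·338.0000 = 10985.0000
edge 5: (13,36)→(0.5,26)  cross = 13·26 − 0.5·36 = 320.0000; (r_i+r_j)·cross = 13.5·320.0000 = 4320.0000
Σcross = 783.0000 → A = |Σcross|/2 = 391.5000 mm²
Σ(r_i+r_j)·cross = 24549.0000 → first moment M = |Σ|/6 = 4091.5000
R_c = M/A = 4091.5000/391.5000 = 10.4508 mm
θ = 80° = 1.396263 rad
V = θ·R_c·A = 1.396263·10.4508·391.5000 = 5712.812 mm³

Volume = 5712.812 mm³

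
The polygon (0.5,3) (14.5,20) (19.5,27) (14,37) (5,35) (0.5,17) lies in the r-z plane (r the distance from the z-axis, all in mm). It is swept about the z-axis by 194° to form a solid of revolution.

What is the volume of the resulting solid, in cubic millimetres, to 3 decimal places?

Volume = 9714.823 mm³

Profile (r,z), 6 vertices: (0.5,3) (14.5,20) (19.5,27) (14,37) (5,35) (0.5,17)
edge 0: (0.5,3)→(14.5,20)  cross = 0.5·20 − 14.5·3 = -33.5000; (r_i+r_j)·cross = 15·-33.5000 = -502.5000
edge 1: (14.5,20)→(19.5,27)  cross = 14.5·27 − 19.5·20 = 1.5000; (r_i+r_j)·cross = 34·1.5000 = 51.0000
edge 2: (19.5,27)→(14,37)  cross = 19.5·37 − 14·27 = 343.5000; (r_i+r_j)·cross = 33.5·343.5000 = 11507.2500
edge 3: (14,37)→(5,35)  cross = 14·35 − 5·37 = 305.0000; (r_i+r_j)·cross = 19·305.0000 = 5795.0000
edge 4: (5,35)→(0.5,17)  cross = 5·17 − 0.5·35 = 67.5000; (r_i+r_j)·cross = 5.5·67.5000 = 371.2500
edge 5: (0.5,17)→(0.5,3)  cross = 0.5·3 − 0.5·17 = -7.0000; (r_i+r_j)·cross = 1·-7.0000 = -7.0000
Σcross = 677.0000 → A = |Σcross|/2 = 338.5000 mm²
Σ(r_i+r_j)·cross = 17215.0000 → first moment M = |Σ|/6 = 2869.1667
R_c = M/A = 2869.1667/338.5000 = 8.4761 mm
θ = 194° = 3.385939 rad
V = θ·R_c·A = 3.385939·8.4761·338.5000 = 9714.823 mm³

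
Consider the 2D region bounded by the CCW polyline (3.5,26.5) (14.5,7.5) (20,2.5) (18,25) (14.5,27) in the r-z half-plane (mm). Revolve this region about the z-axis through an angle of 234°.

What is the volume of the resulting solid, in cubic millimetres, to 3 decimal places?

Volume = 10993.552 mm³

Profile (r,z), 5 vertices: (3.5,26.5) (14.5,7.5) (20,2.5) (18,25) (14.5,27)
edge 0: (3.5,26.5)→(14.5,7.5)  cross = 3.5·7.5 − 14.5·26.5 = -358.0000; (r_i+r_j)·cross = 18·-358.0000 = -6444.0000
edge 1: (14.5,7.5)→(20,2.5)  cross = 14.5·2.5 − 20·7.5 = -113.7500; (r_i+r_j)·cross = 34.5·-113.7500 = -3924.3750
edge 2: (20,2.5)→(18,25)  cross = 20·25 − 18·2.5 = 455.0000; (r_i+r_j)·cross = 38·455.0000 = 17290.0000
edge 3: (18,25)→(14.5,27)  cross = 18·27 − 14.5·25 = 123.5000; (r_i+r_j)·cross = 32.5·123.5000 = 4013.7500
edge 4: (14.5,27)→(3.5,26.5)  cross = 14.5·26.5 − 3.5·27 = 289.7500; (r_i+r_j)·cross = 18·289.7500 = 5215.5000
Σcross = 396.5000 → A = |Σcross|/2 = 198.2500 mm²
Σ(r_i+r_j)·cross = 16150.8750 → first moment M = |Σ|/6 = 2691.8125
R_c = M/A = 2691.8125/198.2500 = 13.5779 mm
θ = 234° = 4.084070 rad
V = θ·R_c·A = 4.084070·13.5779·198.2500 = 10993.552 mm³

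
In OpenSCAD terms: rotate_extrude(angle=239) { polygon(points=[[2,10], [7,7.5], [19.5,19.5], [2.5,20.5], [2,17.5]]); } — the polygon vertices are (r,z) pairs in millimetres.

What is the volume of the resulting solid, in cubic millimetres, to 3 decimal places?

Volume = 4811.637 mm³

Profile (r,z), 5 vertices: (2,10) (7,7.5) (19.5,19.5) (2.5,20.5) (2,17.5)
edge 0: (2,10)→(7,7.5)  cross = 2·7.5 − 7·10 = -55.0000; (r_i+r_j)·cross = 9·-55.0000 = -495.0000
edge 1: (7,7.5)→(19.5,19.5)  cross = 7·19.5 − 19.5·7.5 = -9.7500; (r_i+r_j)·cross = 26.5·-9.7500 = -258.3750
edge 2: (19.5,19.5)→(2.5,20.5)  cross = 19.5·20.5 − 2.5·19.5 = 351.0000; (r_i+r_j)·cross = 22·351.0000 = 7722.0000
edge 3: (2.5,20.5)→(2,17.5)  cross = 2.5·17.5 − 2·20.5 = 2.7500; (r_i+r_j)·cross = 4.5·2.7500 = 12.3750
edge 4: (2,17.5)→(2,10)  cross = 2·10 − 2·17.5 = -15.0000; (r_i+r_j)·cross = 4·-15.0000 = -60.0000
Σcross = 274.0000 → A = |Σcross|/2 = 137.0000 mm²
Σ(r_i+r_j)·cross = 6921.0000 → first moment M = |Σ|/6 = 1153.5000
R_c = M/A = 1153.5000/137.0000 = 8.4197 mm
θ = 239° = 4.171337 rad
V = θ·R_c·A = 4.171337·8.4197·137.0000 = 4811.637 mm³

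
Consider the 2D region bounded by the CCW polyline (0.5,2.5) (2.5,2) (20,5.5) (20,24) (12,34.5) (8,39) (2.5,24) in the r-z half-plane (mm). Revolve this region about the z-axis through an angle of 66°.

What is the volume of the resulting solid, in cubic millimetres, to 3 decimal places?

Profile (r,z), 7 vertices: (0.5,2.5) (2.5,2) (20,5.5) (20,24) (12,34.5) (8,39) (2.5,24)
edge 0: (0.5,2.5)→(2.5,2)  cross = 0.5·2 − 2.5·2.5 = -5.2500; (r_i+r_j)·cross = 3·-5.2500 = -15.7500
edge 1: (2.5,2)→(20,5.5)  cross = 2.5·5.5 − 20·2 = -26.2500; (r_i+r_j)·cross = 22.5·-26.2500 = -590.6250
edge 2: (20,5.5)→(20,24)  cross = 20·24 − 20·5.5 = 370.0000; (r_i+r_j)·cross = 40·370.0000 = 14800.0000
edge 3: (20,24)→(12,34.5)  cross = 20·34.5 − 12·24 = 402.0000; (r_i+r_j)·cross = 32·402.0000 = 12864.0000
edge 4: (12,34.5)→(8,39)  cross = 12·39 − 8·34.5 = 192.0000; (r_i+r_j)·cross = 20·192.0000 = 3840.0000
edge 5: (8,39)→(2.5,24)  cross = 8·24 − 2.5·39 = 94.5000; (r_i+r_j)·cross = 10.5·94.5000 = 992.2500
edge 6: (2.5,24)→(0.5,2.5)  cross = 2.5·2.5 − 0.5·24 = -5.7500; (r_i+r_j)·cross = 3·-5.7500 = -17.2500
Σcross = 1021.2500 → A = |Σcross|/2 = 510.6250 mm²
Σ(r_i+r_j)·cross = 31872.6250 → first moment M = |Σ|/6 = 5312.1042
R_c = M/A = 5312.1042/510.6250 = 10.4031 mm
θ = 66° = 1.151917 rad
V = θ·R_c·A = 1.151917·10.4031·510.6250 = 6119.105 mm³

Volume = 6119.105 mm³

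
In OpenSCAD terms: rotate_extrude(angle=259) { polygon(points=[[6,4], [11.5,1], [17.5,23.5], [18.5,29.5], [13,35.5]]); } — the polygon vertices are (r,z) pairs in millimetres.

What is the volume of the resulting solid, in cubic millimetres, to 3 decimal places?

Profile (r,z), 5 vertices: (6,4) (11.5,1) (17.5,23.5) (18.5,29.5) (13,35.5)
edge 0: (6,4)→(11.5,1)  cross = 6·1 − 11.5·4 = -40.0000; (r_i+r_j)·cross = 17.5·-40.0000 = -700.0000
edge 1: (11.5,1)→(17.5,23.5)  cross = 11.5·23.5 − 17.5·1 = 252.7500; (r_i+r_j)·cross = 29·252.7500 = 7329.7500
edge 2: (17.5,23.5)→(18.5,29.5)  cross = 17.5·29.5 − 18.5·23.5 = 81.5000; (r_i+r_j)·cross = 36·81.5000 = 2934.0000
edge 3: (18.5,29.5)→(13,35.5)  cross = 18.5·35.5 − 13·29.5 = 273.2500; (r_i+r_j)·cross = 31.5·273.2500 = 8607.3750
edge 4: (13,35.5)→(6,4)  cross = 13·4 − 6·35.5 = -161.0000; (r_i+r_j)·cross = 19·-161.0000 = -3059.0000
Σcross = 406.5000 → A = |Σcross|/2 = 203.2500 mm²
Σ(r_i+r_j)·cross = 15112.1250 → first moment M = |Σ|/6 = 2518.6875
R_c = M/A = 2518.6875/203.2500 = 12.3921 mm
θ = 259° = 4.520403 rad
V = θ·R_c·A = 4.520403·12.3921·203.2500 = 11385.482 mm³

Volume = 11385.482 mm³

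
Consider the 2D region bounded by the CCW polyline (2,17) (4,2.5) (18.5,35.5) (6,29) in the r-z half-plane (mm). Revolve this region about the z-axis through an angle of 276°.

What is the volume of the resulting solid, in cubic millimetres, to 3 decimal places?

Volume = 8071.969 mm³

Profile (r,z), 4 vertices: (2,17) (4,2.5) (18.5,35.5) (6,29)
edge 0: (2,17)→(4,2.5)  cross = 2·2.5 − 4·17 = -63.0000; (r_i+r_j)·cross = 6·-63.0000 = -378.0000
edge 1: (4,2.5)→(18.5,35.5)  cross = 4·35.5 − 18.5·2.5 = 95.7500; (r_i+r_j)·cross = 22.5·95.7500 = 2154.3750
edge 2: (18.5,35.5)→(6,29)  cross = 18.5·29 − 6·35.5 = 323.5000; (r_i+r_j)·cross = 24.5·323.5000 = 7925.7500
edge 3: (6,29)→(2,17)  cross = 6·17 − 2·29 = 44.0000; (r_i+r_j)·cross = 8·44.0000 = 352.0000
Σcross = 400.2500 → A = |Σcross|/2 = 200.1250 mm²
Σ(r_i+r_j)·cross = 10054.1250 → first moment M = |Σ|/6 = 1675.6875
R_c = M/A = 1675.6875/200.1250 = 8.3732 mm
θ = 276° = 4.817109 rad
V = θ·R_c·A = 4.817109·8.3732·200.1250 = 8071.969 mm³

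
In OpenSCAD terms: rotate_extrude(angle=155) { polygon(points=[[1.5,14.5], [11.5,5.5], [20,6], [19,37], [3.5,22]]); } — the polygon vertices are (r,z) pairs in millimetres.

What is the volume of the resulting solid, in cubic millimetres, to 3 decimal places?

Profile (r,z), 5 vertices: (1.5,14.5) (11.5,5.5) (20,6) (19,37) (3.5,22)
edge 0: (1.5,14.5)→(11.5,5.5)  cross = 1.5·5.5 − 11.5·14.5 = -158.5000; (r_i+r_j)·cross = 13·-158.5000 = -2060.5000
edge 1: (11.5,5.5)→(20,6)  cross = 11.5·6 − 20·5.5 = -41.0000; (r_i+r_j)·cross = 31.5·-41.0000 = -1291.5000
edge 2: (20,6)→(19,37)  cross = 20·37 − 19·6 = 626.0000; (r_i+r_j)·cross = 39·626.0000 = 24414.0000
edge 3: (19,37)→(3.5,22)  cross = 19·22 − 3.5·37 = 288.5000; (r_i+r_j)·cross = 22.5·288.5000 = 6491.2500
edge 4: (3.5,22)→(1.5,14.5)  cross = 3.5·14.5 − 1.5·22 = 17.7500; (r_i+r_j)·cross = 5·17.7500 = 88.7500
Σcross = 732.7500 → A = |Σcross|/2 = 366.3750 mm²
Σ(r_i+r_j)·cross = 27642.0000 → first moment M = |Σ|/6 = 4607.0000
R_c = M/A = 4607.0000/366.3750 = 12.5745 mm
θ = 155° = 2.705260 rad
V = θ·R_c·A = 2.705260·12.5745·366.3750 = 12463.134 mm³

Volume = 12463.134 mm³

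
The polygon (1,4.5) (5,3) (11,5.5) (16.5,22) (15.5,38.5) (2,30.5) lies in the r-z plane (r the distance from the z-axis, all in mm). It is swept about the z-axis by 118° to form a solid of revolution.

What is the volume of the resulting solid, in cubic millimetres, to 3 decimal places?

Volume = 6944.424 mm³

Profile (r,z), 6 vertices: (1,4.5) (5,3) (11,5.5) (16.5,22) (15.5,38.5) (2,30.5)
edge 0: (1,4.5)→(5,3)  cross = 1·3 − 5·4.5 = -19.5000; (r_i+r_j)·cross = 6·-19.5000 = -117.0000
edge 1: (5,3)→(11,5.5)  cross = 5·5.5 − 11·3 = -5.5000; (r_i+r_j)·cross = 16·-5.5000 = -88.0000
edge 2: (11,5.5)→(16.5,22)  cross = 11·22 − 16.5·5.5 = 151.2500; (r_i+r_j)·cross = 27.5·151.2500 = 4159.3750
edge 3: (16.5,22)→(15.5,38.5)  cross = 16.5·38.5 − 15.5·22 = 294.2500; (r_i+r_j)·cross = 32·294.2500 = 9416.0000
edge 4: (15.5,38.5)→(2,30.5)  cross = 15.5·30.5 − 2·38.5 = 395.7500; (r_i+r_j)·cross = 17.5·395.7500 = 6925.6250
edge 5: (2,30.5)→(1,4.5)  cross = 2·4.5 − 1·30.5 = -21.5000; (r_i+r_j)·cross = 3·-21.5000 = -64.5000
Σcross = 794.7500 → A = |Σcross|/2 = 397.3750 mm²
Σ(r_i+r_j)·cross = 20231.5000 → first moment M = |Σ|/6 = 3371.9167
R_c = M/A = 3371.9167/397.3750 = 8.4855 mm
θ = 118° = 2.059489 rad
V = θ·R_c·A = 2.059489·8.4855·397.3750 = 6944.424 mm³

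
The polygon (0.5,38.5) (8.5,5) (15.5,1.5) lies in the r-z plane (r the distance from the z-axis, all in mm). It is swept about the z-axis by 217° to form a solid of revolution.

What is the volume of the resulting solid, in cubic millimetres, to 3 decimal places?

Profile (r,z), 3 vertices: (0.5,38.5) (8.5,5) (15.5,1.5)
edge 0: (0.5,38.5)→(8.5,5)  cross = 0.5·5 − 8.5·38.5 = -324.7500; (r_i+r_j)·cross = 9·-324.7500 = -2922.7500
edge 1: (8.5,5)→(15.5,1.5)  cross = 8.5·1.5 − 15.5·5 = -64.7500; (r_i+r_j)·cross = 24·-64.7500 = -1554.0000
edge 2: (15.5,1.5)→(0.5,38.5)  cross = 15.5·38.5 − 0.5·1.5 = 596.0000; (r_i+r_j)·cross = 16·596.0000 = 9536.0000
Σcross = 206.5000 → A = |Σcross|/2 = 103.2500 mm²
Σ(r_i+r_j)·cross = 5059.2500 → first moment M = |Σ|/6 = 843.2083
R_c = M/A = 843.2083/103.2500 = 8.1667 mm
θ = 217° = 3.787364 rad
V = θ·R_c·A = 3.787364·8.1667·103.2500 = 3193.537 mm³

Volume = 3193.537 mm³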